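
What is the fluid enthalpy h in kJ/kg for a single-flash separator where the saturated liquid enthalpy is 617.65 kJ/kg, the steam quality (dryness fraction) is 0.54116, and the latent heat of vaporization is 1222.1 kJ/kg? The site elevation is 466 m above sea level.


h = hf + x * hfg
h = 617.65 + 0.54116 * 1222.1
h = 1279.0 kJ/kg


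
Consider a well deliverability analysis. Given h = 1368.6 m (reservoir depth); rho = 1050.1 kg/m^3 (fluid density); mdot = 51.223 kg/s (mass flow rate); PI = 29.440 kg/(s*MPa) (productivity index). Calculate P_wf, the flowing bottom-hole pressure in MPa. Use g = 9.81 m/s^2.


Step 1: P_i = rho*g*h/1e6 = 1050.1*9.81*1368.6/1e6 = 14.09861 MPa
Step 2: P_wf = P_i - mdot/PI = 14.09861 - 51.223/29.44 = 12.359 MPa
P_wf = 12.359 MPa


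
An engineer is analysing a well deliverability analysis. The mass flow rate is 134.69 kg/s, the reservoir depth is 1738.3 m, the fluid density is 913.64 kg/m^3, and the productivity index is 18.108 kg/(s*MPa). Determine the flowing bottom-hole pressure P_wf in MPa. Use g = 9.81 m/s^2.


Step 1: P_i = rho*g*h/1e6 = 913.64*9.81*1738.3/1e6 = 15.58005 MPa
Step 2: P_wf = P_i - mdot/PI = 15.58005 - 134.69/18.108 = 8.1419 MPa
P_wf = 8.1419 MPa


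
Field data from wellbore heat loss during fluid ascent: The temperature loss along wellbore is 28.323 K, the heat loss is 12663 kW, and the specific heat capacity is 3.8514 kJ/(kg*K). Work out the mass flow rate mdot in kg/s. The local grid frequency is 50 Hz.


mdot = Q_loss / (cp * dT)
mdot = 12663 / (3.8514 * 28.323)
mdot = 116.09 kg/s


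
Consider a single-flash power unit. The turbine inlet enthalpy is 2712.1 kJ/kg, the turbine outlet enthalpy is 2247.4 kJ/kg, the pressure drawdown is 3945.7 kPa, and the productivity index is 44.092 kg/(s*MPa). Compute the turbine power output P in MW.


Step 1: mdot = PI * dP / 1000 = 44.092 * 3945.7 / 1000 = 173.9738 kg/s
Step 2: P = mdot*(h_in - h_out)/1000 = 173.9738*(2712.1 - 2247.4)/1000 = 80.846 MW
P = 80.846 MW


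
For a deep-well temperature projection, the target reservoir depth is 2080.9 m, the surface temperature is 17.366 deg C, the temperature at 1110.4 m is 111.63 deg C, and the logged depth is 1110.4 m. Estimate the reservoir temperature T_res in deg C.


Step 1: grad = (T_d1 - T_surf)/d1 * 1000 = (111.63 - 17.366)/1110.4 * 1000 = 84.89193 deg C/km
Step 2: T_res = T_surf + grad*d2/1000 = 17.366 + 84.89193*2080.9/1000 = 194.02 deg C
T_res = 194.02 deg C


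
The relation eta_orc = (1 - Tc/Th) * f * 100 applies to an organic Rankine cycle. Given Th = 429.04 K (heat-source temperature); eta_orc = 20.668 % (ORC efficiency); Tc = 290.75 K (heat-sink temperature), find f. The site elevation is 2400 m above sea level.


f = (eta_orc/100) / (1 - Tc/Th)
f = (20.668/100) / (1 - 290.75/429.04)
f = 0.64122


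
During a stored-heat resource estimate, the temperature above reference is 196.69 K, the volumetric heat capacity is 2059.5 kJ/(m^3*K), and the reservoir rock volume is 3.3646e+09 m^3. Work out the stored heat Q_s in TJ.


Q_s = Vr * rhoc * dT / 1e12
Q_s = 3.3646e+09 * 2059.5 * 196.69 / 1e12
Q_s = 1362.942 PJ
Convert: 1362.942 PJ * 1000.0 = 1.3629e+06 TJ
Q_s = 1.3629e+06 TJ


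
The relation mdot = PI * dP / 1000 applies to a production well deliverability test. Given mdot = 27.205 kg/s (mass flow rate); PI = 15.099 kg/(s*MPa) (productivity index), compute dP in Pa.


dP = mdot * 1000 / PI
dP = 27.205 * 1000 / 15.099
dP = 1801.775 kPa
Convert: 1801.775 kPa * 1000.0 = 1.8018e+06 Pa
dP = 1.8018e+06 Pa


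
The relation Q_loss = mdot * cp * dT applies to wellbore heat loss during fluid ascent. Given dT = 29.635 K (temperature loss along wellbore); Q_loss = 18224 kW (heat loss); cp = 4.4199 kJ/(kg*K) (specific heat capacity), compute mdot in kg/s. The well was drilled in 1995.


mdot = Q_loss / (cp * dT)
mdot = 18224 / (4.4199 * 29.635)
mdot = 139.13 kg/s


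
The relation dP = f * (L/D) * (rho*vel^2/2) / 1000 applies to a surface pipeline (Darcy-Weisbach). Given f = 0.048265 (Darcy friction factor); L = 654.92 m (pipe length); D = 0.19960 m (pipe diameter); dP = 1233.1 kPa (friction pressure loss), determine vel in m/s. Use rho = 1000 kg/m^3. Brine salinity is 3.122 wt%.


vel = sqrt(dP*1000*2*D / (f*L*rho))
vel = sqrt(1233.1*1000*2*0.19960 / (0.048265*654.92*1000))
vel = 3.9462 m/s


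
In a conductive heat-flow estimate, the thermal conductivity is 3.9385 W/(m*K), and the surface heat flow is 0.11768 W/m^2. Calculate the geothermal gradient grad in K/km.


grad = q * 1000 / k
grad = 0.11768 * 1000 / 3.9385
grad = 29.87940 deg C/km
Convert: 29.87940 deg C/km * 1.0 = 29.879 K/km
grad = 29.879 K/km


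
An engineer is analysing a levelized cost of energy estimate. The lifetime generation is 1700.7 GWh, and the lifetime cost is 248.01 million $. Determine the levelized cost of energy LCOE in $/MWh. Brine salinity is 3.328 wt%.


LCOE = C_tot / E_tot * 100
LCOE = 248.01 / 1700.7 * 100
LCOE = 14.58282 cents/kWh
Convert: 14.58282 cents/kWh * 10.0 = 145.83 $/MWh
LCOE = 145.83 $/MWh


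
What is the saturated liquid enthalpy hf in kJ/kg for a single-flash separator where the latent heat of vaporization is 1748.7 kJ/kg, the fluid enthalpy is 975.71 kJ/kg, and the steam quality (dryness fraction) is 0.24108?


hf = h - x * hfg
hf = 975.71 - 0.24108 * 1748.7
hf = 554.13 kJ/kg


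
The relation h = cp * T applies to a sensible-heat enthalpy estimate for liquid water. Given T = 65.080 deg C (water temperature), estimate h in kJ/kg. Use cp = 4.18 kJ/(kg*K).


h = cp * T
h = 4.18 * 65.080
h = 272.03 kJ/kg


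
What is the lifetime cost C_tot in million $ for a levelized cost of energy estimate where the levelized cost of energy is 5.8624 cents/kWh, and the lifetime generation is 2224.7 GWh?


C_tot = LCOE / 100 * E_tot
C_tot = 5.8624 / 100 * 2224.7
C_tot = 130.42 million $


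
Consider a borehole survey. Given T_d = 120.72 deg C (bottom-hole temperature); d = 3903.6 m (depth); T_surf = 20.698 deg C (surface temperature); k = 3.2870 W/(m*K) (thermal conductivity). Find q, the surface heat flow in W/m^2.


Step 1: grad = (T_d - T_surf)/d * 1000 = (120.72 - 20.698)/3903.6 * 1000 = 25.62301 deg C/km
Step 2: q = k * grad / 1000 = 3.287 * 25.62301 / 1000 = 0.084223 W/m^2
q = 0.084223 W/m^2


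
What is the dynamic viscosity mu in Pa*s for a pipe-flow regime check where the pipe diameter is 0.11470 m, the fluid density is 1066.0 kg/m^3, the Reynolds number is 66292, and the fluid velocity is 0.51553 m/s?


mu = rho * vel * D / Re
mu = 1066.0 * 0.51553 * 0.11470 / 66292
mu = 0.00095085 Pa*s


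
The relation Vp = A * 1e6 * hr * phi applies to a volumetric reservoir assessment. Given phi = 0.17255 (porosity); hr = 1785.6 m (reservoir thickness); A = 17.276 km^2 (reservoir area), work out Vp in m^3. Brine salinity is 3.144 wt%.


Vp = A * 1e6 * hr * phi
Vp = 17.276 * 1e6 * 1785.6 * 0.17255
Vp = 5.3228e+09 m^3


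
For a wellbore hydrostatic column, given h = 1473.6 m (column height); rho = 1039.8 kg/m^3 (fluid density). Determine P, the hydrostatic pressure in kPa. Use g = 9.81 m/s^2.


P = rho * g * h / 1e6
P = 1039.8 * 9.81 * 1473.6 / 1e6
P = 15.03137 MPa
Convert: 15.03137 MPa * 1000.0 = 15031 kPa
P = 15031 kPa


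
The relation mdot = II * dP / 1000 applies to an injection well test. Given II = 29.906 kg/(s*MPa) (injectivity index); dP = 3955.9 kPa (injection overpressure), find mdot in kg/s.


mdot = II * dP / 1000
mdot = 29.906 * 3955.9 / 1000
mdot = 118.31 kg/s


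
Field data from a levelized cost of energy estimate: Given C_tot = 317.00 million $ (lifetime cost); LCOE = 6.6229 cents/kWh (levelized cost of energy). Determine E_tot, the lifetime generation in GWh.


E_tot = C_tot / LCOE * 100
E_tot = 317.00 / 6.6229 * 100
E_tot = 4786.4 GWh


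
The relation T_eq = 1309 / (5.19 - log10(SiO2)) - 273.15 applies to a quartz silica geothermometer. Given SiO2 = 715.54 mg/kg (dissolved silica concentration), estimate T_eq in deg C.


T_eq = 1309 / (5.19 - log10(SiO2)) - 273.15
T_eq = 1309 / (5.19 - log10(715.54)) - 273.15
T_eq = 287.36 deg C


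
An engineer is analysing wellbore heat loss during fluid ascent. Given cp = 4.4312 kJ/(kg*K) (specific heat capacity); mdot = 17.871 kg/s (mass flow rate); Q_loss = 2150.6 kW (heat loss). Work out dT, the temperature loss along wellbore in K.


dT = Q_loss / (mdot * cp)
dT = 2150.6 / (17.871 * 4.4312)
dT = 27.157 K


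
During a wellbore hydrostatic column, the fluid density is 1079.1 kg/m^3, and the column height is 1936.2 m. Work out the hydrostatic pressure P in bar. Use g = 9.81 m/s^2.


P = rho * g * h / 1e6
P = 1079.1 * 9.81 * 1936.2 / 1e6
P = 20.49656 MPa
Convert: 20.49656 MPa * 10.0 = 204.97 bar
P = 204.97 bar


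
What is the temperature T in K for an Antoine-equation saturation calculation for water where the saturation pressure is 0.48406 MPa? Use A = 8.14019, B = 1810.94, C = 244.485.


T = B / (A - log10(P_sat * 760 / 0.101325)) - C
T = 1810.94 / (8.14019 - log10(0.48406 * 760 / 0.101325)) - 244.485
T = 150.9000 deg C
Convert to K: 150.9000 + 273.15 = 424.05 K
T = 424.05 K


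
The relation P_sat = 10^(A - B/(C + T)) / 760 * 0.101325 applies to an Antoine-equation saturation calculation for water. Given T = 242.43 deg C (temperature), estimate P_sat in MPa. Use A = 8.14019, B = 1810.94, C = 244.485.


P_sat = 10^(A - B/(C + T)) / 760 * 0.101325
P_sat = 10^(8.14019 - 1810.94/(244.485 + 242.43)) / 760 * 0.101325
P_sat = 3.5146 MPa


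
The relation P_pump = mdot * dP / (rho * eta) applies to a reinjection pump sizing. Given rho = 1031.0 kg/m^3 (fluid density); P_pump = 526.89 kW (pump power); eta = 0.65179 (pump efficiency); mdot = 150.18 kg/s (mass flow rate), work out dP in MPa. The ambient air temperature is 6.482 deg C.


dP = P_pump * rho * eta / mdot
dP = 526.89 * 1031.0 * 0.65179 / 150.18
dP = 2357.622 kPa
Convert: 2357.622 kPa * 0.001 = 2.3576 MPa
dP = 2.3576 MPa


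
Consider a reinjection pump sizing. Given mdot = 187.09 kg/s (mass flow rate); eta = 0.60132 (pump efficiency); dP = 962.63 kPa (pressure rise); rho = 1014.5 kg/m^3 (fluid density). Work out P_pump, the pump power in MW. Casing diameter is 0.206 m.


P_pump = mdot * dP / (rho * eta)
P_pump = 187.09 * 962.63 / (1014.5 * 0.60132)
P_pump = 295.2244 kW
Convert: 295.2244 kW * 0.001 = 0.29522 MW
P_pump = 0.29522 MW


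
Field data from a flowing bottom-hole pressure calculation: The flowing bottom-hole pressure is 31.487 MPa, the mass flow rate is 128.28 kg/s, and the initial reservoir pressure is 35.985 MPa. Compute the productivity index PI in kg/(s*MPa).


PI = mdot / (P_i - P_wf)
PI = 128.28 / (35.985 - 31.487)
PI = 28.519 kg/(s*MPa)


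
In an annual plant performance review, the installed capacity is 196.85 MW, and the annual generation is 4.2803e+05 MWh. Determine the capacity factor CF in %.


CF = E_a / (cap * 8760) * 100
CF = 4.2803e+05 / (196.85 * 8760) * 100
CF = 24.822 %


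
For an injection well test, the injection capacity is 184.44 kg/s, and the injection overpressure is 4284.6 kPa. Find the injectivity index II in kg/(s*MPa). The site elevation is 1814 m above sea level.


II = mdot * 1000 / dP
II = 184.44 * 1000 / 4284.6
II = 43.047 kg/(s*MPa)


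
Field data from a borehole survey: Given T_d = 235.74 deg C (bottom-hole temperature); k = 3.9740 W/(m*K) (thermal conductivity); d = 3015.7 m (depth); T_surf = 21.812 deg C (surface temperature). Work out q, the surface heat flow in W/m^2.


Step 1: grad = (T_d - T_surf)/d * 1000 = (235.74 - 21.812)/3015.7 * 1000 = 70.93809 deg C/km
Step 2: q = k * grad / 1000 = 3.974 * 70.93809 / 1000 = 0.28191 W/m^2
q = 0.28191 W/m^2


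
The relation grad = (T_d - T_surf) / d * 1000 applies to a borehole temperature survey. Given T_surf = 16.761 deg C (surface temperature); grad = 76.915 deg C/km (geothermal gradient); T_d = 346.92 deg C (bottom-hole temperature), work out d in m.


d = (T_d - T_surf) / grad * 1000
d = (346.92 - 16.761) / 76.915 * 1000
d = 4292.5 m


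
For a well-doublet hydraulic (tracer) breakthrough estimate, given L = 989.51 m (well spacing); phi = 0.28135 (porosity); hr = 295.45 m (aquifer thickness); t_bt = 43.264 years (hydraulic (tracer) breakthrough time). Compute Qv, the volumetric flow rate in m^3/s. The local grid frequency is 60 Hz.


Qv = pi*hr*phi*L^2 / (3*t_bt*365.25*86400)
Qv = pi*295.45*0.28135*989.51^2 / (3*43.264*365.25*86400)
Qv = 0.062427 m^3/s


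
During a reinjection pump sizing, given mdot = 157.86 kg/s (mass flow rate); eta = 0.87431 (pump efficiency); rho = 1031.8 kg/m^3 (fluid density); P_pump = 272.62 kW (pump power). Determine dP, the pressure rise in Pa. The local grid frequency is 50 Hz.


dP = P_pump * rho * eta / mdot
dP = 272.62 * 1031.8 * 0.87431 / 157.86
dP = 1557.925 kPa
Convert: 1557.925 kPa * 1000.0 = 1.5579e+06 Pa
dP = 1.5579e+06 Pa


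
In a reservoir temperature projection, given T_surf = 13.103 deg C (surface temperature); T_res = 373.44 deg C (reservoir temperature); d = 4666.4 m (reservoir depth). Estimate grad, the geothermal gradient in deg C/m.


grad = (T_res - T_surf) / d * 1000
grad = (373.44 - 13.103) / 4666.4 * 1000
grad = 77.21948 deg C/km
Convert: 77.21948 deg C/km * 0.001 = 0.077219 deg C/m
grad = 0.077219 deg C/m


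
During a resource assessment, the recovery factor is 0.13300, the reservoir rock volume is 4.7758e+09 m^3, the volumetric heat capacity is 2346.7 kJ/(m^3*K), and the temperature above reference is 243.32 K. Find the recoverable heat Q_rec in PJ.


Step 1: Q_s = Vr*rhoc*dT/1e12 = 4.7758e+09*2346.7*243.32/1e12 = 2726.977 PJ
Step 2: Q_rec = Q_s * RF = 2726.977 * 0.133 = 362.69 PJ
Q_rec = 362.69 PJ


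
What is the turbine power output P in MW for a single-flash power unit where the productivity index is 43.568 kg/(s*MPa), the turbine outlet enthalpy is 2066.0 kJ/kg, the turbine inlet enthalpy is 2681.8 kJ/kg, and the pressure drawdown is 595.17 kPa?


Step 1: mdot = PI * dP / 1000 = 43.568 * 595.17 / 1000 = 25.93037 kg/s
Step 2: P = mdot*(h_in - h_out)/1000 = 25.93037*(2681.8 - 2066.0)/1000 = 15.968 MW
P = 15.968 MW


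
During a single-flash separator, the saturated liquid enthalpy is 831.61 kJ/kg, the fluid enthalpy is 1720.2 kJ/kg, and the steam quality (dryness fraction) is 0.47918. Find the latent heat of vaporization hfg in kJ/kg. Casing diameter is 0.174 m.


hfg = (h - hf) / x
hfg = (1720.2 - 831.61) / 0.47918
hfg = 1854.4 kJ/kg


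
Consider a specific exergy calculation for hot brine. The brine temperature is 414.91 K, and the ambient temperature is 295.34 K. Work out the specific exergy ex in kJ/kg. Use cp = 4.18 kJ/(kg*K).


ex = cp * ((T_b - T_0) - T_0 * ln(T_b/T_0))
ex = 4.18 * ((414.91 - 295.34) - 295.34 * ln(414.91/295.34))
ex = 80.146 kJ/kg


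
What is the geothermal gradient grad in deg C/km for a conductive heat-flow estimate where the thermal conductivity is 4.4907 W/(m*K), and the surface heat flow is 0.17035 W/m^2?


grad = q * 1000 / k
grad = 0.17035 * 1000 / 4.4907
grad = 37.934 deg C/km


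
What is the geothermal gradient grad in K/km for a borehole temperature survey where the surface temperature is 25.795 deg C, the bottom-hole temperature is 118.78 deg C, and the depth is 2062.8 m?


grad = (T_d - T_surf) / d * 1000
grad = (118.78 - 25.795) / 2062.8 * 1000
grad = 45.07708 deg C/km
Convert: 45.07708 deg C/km * 1.0 = 45.077 K/km
grad = 45.077 K/km


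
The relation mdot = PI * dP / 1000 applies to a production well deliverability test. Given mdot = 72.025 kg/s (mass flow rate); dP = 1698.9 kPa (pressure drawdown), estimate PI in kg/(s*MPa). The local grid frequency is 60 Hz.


PI = mdot * 1000 / dP
PI = 72.025 * 1000 / 1698.9
PI = 42.395 kg/(s*MPa)


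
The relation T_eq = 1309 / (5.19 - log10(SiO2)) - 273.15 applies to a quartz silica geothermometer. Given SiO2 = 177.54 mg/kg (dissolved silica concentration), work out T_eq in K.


T_eq = 1309 / (5.19 - log10(SiO2)) - 273.15
T_eq = 1309 / (5.19 - log10(177.54)) - 273.15
T_eq = 171.9815 deg C
Convert to K: 171.9815 + 273.15 = 445.13 K
T_eq = 445.13 K


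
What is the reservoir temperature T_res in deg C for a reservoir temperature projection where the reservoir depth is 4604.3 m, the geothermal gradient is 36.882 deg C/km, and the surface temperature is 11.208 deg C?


T_res = T_surf + grad * d / 1000
T_res = 11.208 + 36.882 * 4604.3 / 1000
T_res = 181.02 deg C


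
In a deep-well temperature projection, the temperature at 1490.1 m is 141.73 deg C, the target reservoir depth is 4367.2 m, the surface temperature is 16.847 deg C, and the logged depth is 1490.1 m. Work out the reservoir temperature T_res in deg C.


Step 1: grad = (T_d1 - T_surf)/d1 * 1000 = (141.73 - 16.847)/1490.1 * 1000 = 83.80847 deg C/km
Step 2: T_res = T_surf + grad*d2/1000 = 16.847 + 83.80847*4367.2/1000 = 382.86 deg C
T_res = 382.86 deg C


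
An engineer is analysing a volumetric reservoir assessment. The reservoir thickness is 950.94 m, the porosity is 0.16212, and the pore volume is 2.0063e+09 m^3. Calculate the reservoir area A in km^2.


A = Vp / (1e6 * hr * phi)
A = 2.0063e+09 / (1e6 * 950.94 * 0.16212)
A = 13.014 km^2


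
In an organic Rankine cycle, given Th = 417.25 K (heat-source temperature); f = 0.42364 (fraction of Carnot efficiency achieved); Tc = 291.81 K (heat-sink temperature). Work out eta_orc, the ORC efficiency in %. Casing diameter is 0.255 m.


eta_orc = (1 - Tc/Th) * f * 100
eta_orc = (1 - 291.81/417.25) * 0.42364 * 100
eta_orc = 12.736 %


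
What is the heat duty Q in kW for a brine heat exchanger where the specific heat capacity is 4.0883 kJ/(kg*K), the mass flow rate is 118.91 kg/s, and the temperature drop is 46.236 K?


Q = mdot * cp * dT / 1000
Q = 118.91 * 4.0883 * 46.236 / 1000
Q = 22.47716 MW
Convert: 22.47716 MW * 1000.0 = 22477 kW
Q = 22477 kW


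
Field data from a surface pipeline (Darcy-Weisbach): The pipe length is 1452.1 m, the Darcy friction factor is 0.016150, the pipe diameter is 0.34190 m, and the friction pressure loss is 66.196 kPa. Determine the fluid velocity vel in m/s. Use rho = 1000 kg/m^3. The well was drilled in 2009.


vel = sqrt(dP*1000*2*D / (f*L*rho))
vel = sqrt(66.196*1000*2*0.34190 / (0.016150*1452.1*1000))
vel = 1.3893 m/s


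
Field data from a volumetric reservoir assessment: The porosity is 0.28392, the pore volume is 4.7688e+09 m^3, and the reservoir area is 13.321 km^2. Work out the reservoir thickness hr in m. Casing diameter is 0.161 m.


hr = Vp / (A * 1e6 * phi)
hr = 4.7688e+09 / (13.321 * 1e6 * 0.28392)
hr = 1260.9 m


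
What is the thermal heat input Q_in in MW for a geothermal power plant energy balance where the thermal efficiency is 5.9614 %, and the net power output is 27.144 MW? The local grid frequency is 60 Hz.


Q_in = W_net / (eta / 100)
Q_in = 27.144 / (5.9614 / 100)
Q_in = 455.33 MW


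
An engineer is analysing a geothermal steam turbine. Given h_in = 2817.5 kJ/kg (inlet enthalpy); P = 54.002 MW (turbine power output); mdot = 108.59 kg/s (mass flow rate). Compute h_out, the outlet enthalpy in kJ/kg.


h_out = h_in - P * 1000 / mdot
h_out = 2817.5 - 54.002 * 1000 / 108.59
h_out = 2320.2 kJ/kg


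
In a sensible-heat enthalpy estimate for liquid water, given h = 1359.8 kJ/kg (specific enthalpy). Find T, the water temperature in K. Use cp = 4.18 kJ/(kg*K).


T = h / cp
T = 1359.8 / 4.18
T = 325.3110 deg C
Convert to K: 325.3110 + 273.15 = 598.46 K
T = 598.46 K


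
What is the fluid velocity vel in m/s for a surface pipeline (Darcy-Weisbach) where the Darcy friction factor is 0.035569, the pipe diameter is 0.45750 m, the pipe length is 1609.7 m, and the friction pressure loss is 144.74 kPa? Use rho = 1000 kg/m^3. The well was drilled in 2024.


vel = sqrt(dP*1000*2*D / (f*L*rho))
vel = sqrt(144.74*1000*2*0.45750 / (0.035569*1609.7*1000))
vel = 1.5209 m/s


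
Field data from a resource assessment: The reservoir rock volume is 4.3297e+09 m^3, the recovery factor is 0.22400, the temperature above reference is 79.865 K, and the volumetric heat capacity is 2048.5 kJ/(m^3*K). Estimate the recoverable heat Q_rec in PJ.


Step 1: Q_s = Vr*rhoc*dT/1e12 = 4.3297e+09*2048.5*79.865/1e12 = 708.3539 PJ
Step 2: Q_rec = Q_s * RF = 708.3539 * 0.224 = 158.67 PJ
Q_rec = 158.67 PJ


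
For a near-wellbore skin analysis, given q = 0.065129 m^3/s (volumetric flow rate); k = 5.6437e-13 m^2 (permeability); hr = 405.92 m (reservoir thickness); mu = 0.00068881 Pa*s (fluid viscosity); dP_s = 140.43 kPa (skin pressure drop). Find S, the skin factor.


S = dP_s * 1000 * 2*pi*k*hr / (q*mu)
S = 140.43 * 1000 * 2*pi*5.6437e-13*405.92 / (0.065129*0.00068881)
S = 4.5058


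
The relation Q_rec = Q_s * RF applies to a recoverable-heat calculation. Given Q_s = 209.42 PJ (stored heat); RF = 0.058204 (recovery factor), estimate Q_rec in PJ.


Q_rec = Q_s * RF
Q_rec = 209.42 * 0.058204
Q_rec = 12.189 PJ


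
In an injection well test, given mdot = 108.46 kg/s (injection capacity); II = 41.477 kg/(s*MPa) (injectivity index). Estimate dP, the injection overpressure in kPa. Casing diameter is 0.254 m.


dP = mdot * 1000 / II
dP = 108.46 * 1000 / 41.477
dP = 2614.9 kPa


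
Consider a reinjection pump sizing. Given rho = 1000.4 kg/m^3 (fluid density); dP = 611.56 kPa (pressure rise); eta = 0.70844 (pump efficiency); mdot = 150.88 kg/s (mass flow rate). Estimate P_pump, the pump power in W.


P_pump = mdot * dP / (rho * eta)
P_pump = 150.88 * 611.56 / (1000.4 * 0.70844)
P_pump = 130.1949 kW
Convert: 130.1949 kW * 1000.0 = 1.3019e+05 W
P_pump = 1.3019e+05 W


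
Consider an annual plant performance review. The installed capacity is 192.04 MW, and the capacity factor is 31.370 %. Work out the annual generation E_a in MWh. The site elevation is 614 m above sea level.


E_a = CF / 100 * cap * 8760
E_a = 31.370 / 100 * 192.04 * 8760
E_a = 5.2773e+05 MWh


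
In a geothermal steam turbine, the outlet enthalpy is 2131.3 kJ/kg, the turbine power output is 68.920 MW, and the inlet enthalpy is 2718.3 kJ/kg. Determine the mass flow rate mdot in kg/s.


mdot = P * 1000 / (h_in - h_out)
mdot = 68.920 * 1000 / (2718.3 - 2131.3)
mdot = 117.41 kg/s


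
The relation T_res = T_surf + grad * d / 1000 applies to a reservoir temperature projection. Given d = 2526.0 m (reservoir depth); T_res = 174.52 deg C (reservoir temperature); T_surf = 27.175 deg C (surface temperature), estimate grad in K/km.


grad = (T_res - T_surf) / d * 1000
grad = (174.52 - 27.175) / 2526.0 * 1000
grad = 58.33135 deg C/km
Convert: 58.33135 deg C/km * 1.0 = 58.331 K/km
grad = 58.331 K/km


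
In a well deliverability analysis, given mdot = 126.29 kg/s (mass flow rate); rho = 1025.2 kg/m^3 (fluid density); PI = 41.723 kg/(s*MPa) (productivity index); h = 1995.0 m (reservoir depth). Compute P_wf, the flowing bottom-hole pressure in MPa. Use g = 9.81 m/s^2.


Step 1: P_i = rho*g*h/1e6 = 1025.2*9.81*1995.0/1e6 = 20.06414 MPa
Step 2: P_wf = P_i - mdot/PI = 20.06414 - 126.29/41.723 = 17.037 MPa
P_wf = 17.037 MPa


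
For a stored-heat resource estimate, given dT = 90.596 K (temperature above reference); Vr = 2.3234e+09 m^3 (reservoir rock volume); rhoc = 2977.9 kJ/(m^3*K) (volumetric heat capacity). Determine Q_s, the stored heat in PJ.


Q_s = Vr * rhoc * dT / 1e12
Q_s = 2.3234e+09 * 2977.9 * 90.596 / 1e12
Q_s = 626.82 PJ


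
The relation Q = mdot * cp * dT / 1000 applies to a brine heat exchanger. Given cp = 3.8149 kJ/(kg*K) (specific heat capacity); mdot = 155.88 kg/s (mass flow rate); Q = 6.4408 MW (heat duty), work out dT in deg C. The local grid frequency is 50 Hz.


dT = Q * 1000 / (mdot * cp)
dT = 6.4408 * 1000 / (155.88 * 3.8149)
dT = 10.83094 K
Convert (temperature difference, 1 K = 1 deg C): 10.83094 K = 10.83094 deg C
dT = 10.831 deg C


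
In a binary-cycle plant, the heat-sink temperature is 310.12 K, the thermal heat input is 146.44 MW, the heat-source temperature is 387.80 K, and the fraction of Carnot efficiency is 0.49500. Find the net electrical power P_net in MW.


Step 1: eta = (1 - Tc/Th)*f = (1 - 310.12/387.8)*0.495 = 0.09915317
Step 2: P_net = eta * Q_in = 0.09915317 * 146.44 = 14.520 MW
P_net = 14.520 MW


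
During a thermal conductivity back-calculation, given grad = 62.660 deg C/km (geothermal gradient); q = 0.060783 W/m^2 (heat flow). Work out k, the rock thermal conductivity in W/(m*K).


k = q / (grad / 1000)
k = 0.060783 / (62.660 / 1000)
k = 0.97004 W/(m*K)


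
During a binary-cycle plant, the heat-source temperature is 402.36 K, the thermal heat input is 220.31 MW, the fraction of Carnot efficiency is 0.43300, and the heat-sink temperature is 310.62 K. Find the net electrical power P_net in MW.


Step 1: eta = (1 - Tc/Th)*f = (1 - 310.62/402.36)*0.433 = 0.09872607
Step 2: P_net = eta * Q_in = 0.09872607 * 220.31 = 21.750 MW
P_net = 21.750 MW


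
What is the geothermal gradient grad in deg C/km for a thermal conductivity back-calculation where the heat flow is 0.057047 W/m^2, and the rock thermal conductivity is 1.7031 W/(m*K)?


grad = q / k * 1000
grad = 0.057047 / 1.7031 * 1000
grad = 33.496 deg C/km


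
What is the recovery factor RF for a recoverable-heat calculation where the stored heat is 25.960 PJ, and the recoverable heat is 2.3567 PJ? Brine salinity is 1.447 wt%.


RF = Q_rec / Q_s
RF = 2.3567 / 25.960
RF = 0.090782


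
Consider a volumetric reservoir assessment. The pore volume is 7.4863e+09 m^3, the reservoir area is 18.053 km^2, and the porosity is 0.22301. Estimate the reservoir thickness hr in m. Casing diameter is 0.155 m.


hr = Vp / (A * 1e6 * phi)
hr = 7.4863e+09 / (18.053 * 1e6 * 0.22301)
hr = 1859.5 m


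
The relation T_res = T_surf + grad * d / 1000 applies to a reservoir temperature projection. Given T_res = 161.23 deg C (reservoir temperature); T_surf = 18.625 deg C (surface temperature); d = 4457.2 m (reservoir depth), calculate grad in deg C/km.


grad = (T_res - T_surf) / d * 1000
grad = (161.23 - 18.625) / 4457.2 * 1000
grad = 31.994 deg C/km


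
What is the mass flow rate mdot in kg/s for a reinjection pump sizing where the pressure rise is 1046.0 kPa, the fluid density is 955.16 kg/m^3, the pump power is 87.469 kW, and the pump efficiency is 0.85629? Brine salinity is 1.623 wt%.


mdot = P_pump * rho * eta / dP
mdot = 87.469 * 955.16 * 0.85629 / 1046.0
mdot = 68.394 kg/s


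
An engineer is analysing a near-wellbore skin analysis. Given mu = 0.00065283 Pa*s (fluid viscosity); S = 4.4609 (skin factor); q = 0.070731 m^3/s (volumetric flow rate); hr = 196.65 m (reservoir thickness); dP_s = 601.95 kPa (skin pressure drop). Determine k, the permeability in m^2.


k = S*q*mu / (2*pi*dP_s*1000*hr)
k = 4.4609*0.070731*0.00065283 / (2*pi*601.95*1000*196.65)
k = 2.7695e-13 m^2


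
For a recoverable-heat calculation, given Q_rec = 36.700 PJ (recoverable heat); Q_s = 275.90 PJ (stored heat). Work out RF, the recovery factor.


RF = Q_rec / Q_s
RF = 36.700 / 275.90
RF = 0.13302


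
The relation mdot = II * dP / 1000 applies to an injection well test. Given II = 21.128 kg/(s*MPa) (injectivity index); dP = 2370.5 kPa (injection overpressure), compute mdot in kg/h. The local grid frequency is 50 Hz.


mdot = II * dP / 1000
mdot = 21.128 * 2370.5 / 1000
mdot = 50.08392 kg/s
Convert: 50.08392 kg/s * 3600.0 = 1.8030e+05 kg/h
mdot = 1.8030e+05 kg/h


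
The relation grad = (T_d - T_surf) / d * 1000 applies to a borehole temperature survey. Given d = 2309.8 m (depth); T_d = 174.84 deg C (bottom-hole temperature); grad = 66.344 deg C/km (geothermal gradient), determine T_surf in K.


T_surf = T_d - grad * d / 1000
T_surf = 174.84 - 66.344 * 2309.8 / 1000
T_surf = 21.59863 deg C
Convert to K: 21.59863 + 273.15 = 294.75 K
T_surf = 294.75 K


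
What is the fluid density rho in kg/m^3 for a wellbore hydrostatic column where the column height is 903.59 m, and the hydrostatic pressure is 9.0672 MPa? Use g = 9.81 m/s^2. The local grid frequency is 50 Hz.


rho = P * 1e6 / (g * h)
rho = 9.0672 * 1e6 / (9.81 * 903.59)
rho = 1022.9 kg/m^3


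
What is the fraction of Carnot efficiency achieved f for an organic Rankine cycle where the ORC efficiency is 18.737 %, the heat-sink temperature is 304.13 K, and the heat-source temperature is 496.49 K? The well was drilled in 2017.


f = (eta_orc/100) / (1 - Tc/Th)
f = (18.737/100) / (1 - 304.13/496.49)
f = 0.48361


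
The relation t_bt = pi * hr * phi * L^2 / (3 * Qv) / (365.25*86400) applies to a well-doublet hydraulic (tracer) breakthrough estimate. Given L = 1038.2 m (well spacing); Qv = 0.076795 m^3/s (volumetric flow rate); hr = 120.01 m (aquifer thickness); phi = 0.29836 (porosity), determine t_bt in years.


t_bt = pi * hr * phi * L^2 / (3 * Qv) / (365.25*86400)
t_bt = pi * 120.01 * 0.29836 * 1038.2^2 / (3 * 0.076795) / (365.25*86400)
t_bt = 16.677 years


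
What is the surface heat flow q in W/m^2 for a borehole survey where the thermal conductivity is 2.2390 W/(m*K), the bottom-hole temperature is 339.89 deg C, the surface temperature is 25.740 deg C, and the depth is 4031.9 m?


Step 1: grad = (T_d - T_surf)/d * 1000 = (339.89 - 25.74)/4031.9 * 1000 = 77.91612 deg C/km
Step 2: q = k * grad / 1000 = 2.239 * 77.91612 / 1000 = 0.17445 W/m^2
q = 0.17445 W/m^2


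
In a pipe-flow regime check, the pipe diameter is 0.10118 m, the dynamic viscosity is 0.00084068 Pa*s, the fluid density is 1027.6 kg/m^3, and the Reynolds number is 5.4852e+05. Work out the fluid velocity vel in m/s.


vel = Re * mu / (rho * D)
vel = 5.4852e+05 * 0.00084068 / (1027.6 * 0.10118)
vel = 4.4351 m/s


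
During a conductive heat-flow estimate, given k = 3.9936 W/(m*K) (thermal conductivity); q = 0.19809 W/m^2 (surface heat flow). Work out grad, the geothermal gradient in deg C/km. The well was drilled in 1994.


grad = q * 1000 / k
grad = 0.19809 * 1000 / 3.9936
grad = 49.602 deg C/km


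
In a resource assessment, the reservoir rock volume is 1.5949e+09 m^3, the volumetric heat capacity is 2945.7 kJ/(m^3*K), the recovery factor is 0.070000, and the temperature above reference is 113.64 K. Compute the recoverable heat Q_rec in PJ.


Step 1: Q_s = Vr*rhoc*dT/1e12 = 1.5949e+09*2945.7*113.64/1e12 = 533.8917 PJ
Step 2: Q_rec = Q_s * RF = 533.8917 * 0.07 = 37.372 PJ
Q_rec = 37.372 PJ


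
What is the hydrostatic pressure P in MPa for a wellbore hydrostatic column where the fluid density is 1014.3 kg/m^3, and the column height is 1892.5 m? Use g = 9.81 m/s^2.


P = rho * g * h / 1e6
P = 1014.3 * 9.81 * 1892.5 / 1e6
P = 18.831 MPa


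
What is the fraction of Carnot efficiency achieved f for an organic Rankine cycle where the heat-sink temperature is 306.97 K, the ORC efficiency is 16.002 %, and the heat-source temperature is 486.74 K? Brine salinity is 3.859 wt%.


f = (eta_orc/100) / (1 - Tc/Th)
f = (16.002/100) / (1 - 306.97/486.74)
f = 0.43327


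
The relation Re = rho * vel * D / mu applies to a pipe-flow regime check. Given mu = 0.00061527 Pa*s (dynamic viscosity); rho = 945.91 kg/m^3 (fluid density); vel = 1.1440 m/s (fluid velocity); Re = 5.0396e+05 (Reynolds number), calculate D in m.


D = Re * mu / (rho * vel)
D = 5.0396e+05 * 0.00061527 / (945.91 * 1.1440)
D = 0.28654 m


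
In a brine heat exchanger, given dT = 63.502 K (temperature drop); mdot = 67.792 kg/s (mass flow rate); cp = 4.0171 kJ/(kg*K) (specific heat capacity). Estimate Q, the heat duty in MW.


Q = mdot * cp * dT / 1000
Q = 67.792 * 4.0171 * 63.502 / 1000
Q = 17.293 MW


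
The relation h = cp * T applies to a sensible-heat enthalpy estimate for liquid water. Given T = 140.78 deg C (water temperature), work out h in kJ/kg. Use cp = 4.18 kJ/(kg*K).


h = cp * T
h = 4.18 * 140.78
h = 588.46 kJ/kg


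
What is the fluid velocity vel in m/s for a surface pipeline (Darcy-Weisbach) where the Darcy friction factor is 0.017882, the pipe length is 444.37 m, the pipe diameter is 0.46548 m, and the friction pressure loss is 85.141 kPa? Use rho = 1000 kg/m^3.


vel = sqrt(dP*1000*2*D / (f*L*rho))
vel = sqrt(85.141*1000*2*0.46548 / (0.017882*444.37*1000))
vel = 3.1583 m/s


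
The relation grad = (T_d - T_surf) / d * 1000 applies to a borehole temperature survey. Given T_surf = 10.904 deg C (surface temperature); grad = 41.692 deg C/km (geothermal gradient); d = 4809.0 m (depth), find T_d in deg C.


T_d = T_surf + grad * d / 1000
T_d = 10.904 + 41.692 * 4809.0 / 1000
T_d = 211.40 deg C


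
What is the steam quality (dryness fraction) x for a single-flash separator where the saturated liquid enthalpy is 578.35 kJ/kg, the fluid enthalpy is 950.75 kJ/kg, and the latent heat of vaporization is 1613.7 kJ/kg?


x = (h - hf) / hfg
x = (950.75 - 578.35) / 1613.7
x = 0.23077


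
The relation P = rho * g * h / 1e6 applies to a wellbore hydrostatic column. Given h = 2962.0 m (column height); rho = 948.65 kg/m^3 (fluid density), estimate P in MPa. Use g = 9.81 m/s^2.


P = rho * g * h / 1e6
P = 948.65 * 9.81 * 2962.0 / 1e6
P = 27.565 MPa


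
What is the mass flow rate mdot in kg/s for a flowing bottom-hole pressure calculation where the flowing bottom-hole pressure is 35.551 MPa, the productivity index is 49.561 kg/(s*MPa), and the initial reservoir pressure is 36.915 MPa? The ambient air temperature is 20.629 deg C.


mdot = (P_i - P_wf) * PI
mdot = (36.915 - 35.551) * 49.561
mdot = 67.601 kg/s


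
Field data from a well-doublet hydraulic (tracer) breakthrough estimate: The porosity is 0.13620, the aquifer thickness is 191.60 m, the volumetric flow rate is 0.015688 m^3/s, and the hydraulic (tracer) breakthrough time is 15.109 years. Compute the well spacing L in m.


L = sqrt(t_bt*365.25*86400*3*Qv / (pi*hr*phi))
L = sqrt(15.109*365.25*86400*3*0.015688 / (pi*191.60*0.13620))
L = 523.18 m


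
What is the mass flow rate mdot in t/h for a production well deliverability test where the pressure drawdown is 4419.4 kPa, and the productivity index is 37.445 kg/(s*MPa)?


mdot = PI * dP / 1000
mdot = 37.445 * 4419.4 / 1000
mdot = 165.4844 kg/s
Convert: 165.4844 kg/s * 3.6 = 595.74 t/h
mdot = 595.74 t/h


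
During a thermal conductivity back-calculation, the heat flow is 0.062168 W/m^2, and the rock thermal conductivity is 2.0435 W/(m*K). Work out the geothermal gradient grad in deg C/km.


grad = q / k * 1000
grad = 0.062168 / 2.0435 * 1000
grad = 30.422 deg C/km


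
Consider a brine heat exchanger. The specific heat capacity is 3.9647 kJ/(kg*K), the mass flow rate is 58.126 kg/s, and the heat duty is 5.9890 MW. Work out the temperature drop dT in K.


dT = Q * 1000 / (mdot * cp)
dT = 5.9890 * 1000 / (58.126 * 3.9647)
dT = 25.988 K


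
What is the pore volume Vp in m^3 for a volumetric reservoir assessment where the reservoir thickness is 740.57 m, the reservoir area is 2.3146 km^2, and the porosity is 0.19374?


Vp = A * 1e6 * hr * phi
Vp = 2.3146 * 1e6 * 740.57 * 0.19374
Vp = 3.3209e+08 m^3


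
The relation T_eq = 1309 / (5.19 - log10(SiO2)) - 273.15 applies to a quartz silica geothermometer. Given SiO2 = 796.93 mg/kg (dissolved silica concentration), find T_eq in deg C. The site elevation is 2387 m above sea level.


T_eq = 1309 / (5.19 - log10(SiO2)) - 273.15
T_eq = 1309 / (5.19 - log10(796.93)) - 273.15
T_eq = 298.82 deg C


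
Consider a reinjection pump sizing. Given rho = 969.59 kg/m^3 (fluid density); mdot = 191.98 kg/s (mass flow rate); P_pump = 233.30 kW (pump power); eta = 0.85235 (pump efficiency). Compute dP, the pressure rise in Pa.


dP = P_pump * rho * eta / mdot
dP = 233.30 * 969.59 * 0.85235 / 191.98
dP = 1004.303 kPa
Convert: 1004.303 kPa * 1000.0 = 1.0043e+06 Pa
dP = 1.0043e+06 Pa


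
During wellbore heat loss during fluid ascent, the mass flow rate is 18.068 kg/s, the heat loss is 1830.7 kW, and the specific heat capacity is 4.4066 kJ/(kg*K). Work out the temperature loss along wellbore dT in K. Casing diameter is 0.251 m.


dT = Q_loss / (mdot * cp)
dT = 1830.7 / (18.068 * 4.4066)
dT = 22.993 K


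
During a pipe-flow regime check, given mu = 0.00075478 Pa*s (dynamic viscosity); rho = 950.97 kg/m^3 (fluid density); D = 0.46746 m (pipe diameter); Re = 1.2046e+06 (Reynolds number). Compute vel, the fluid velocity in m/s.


vel = Re * mu / (rho * D)
vel = 1.2046e+06 * 0.00075478 / (950.97 * 0.46746)
vel = 2.0453 m/s


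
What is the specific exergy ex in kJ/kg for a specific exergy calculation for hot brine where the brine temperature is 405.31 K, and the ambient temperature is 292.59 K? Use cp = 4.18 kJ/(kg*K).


ex = cp * ((T_b - T_0) - T_0 * ln(T_b/T_0))
ex = 4.18 * ((405.31 - 292.59) - 292.59 * ln(405.31/292.59))
ex = 72.610 kJ/kg


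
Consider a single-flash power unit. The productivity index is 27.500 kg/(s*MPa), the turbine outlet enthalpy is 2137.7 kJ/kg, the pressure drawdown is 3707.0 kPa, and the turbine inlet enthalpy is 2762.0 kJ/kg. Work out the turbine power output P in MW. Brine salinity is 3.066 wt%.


Step 1: mdot = PI * dP / 1000 = 27.5 * 3707.0 / 1000 = 101.9425 kg/s
Step 2: P = mdot*(h_in - h_out)/1000 = 101.9425*(2762.0 - 2137.7)/1000 = 63.643 MW
P = 63.643 MW


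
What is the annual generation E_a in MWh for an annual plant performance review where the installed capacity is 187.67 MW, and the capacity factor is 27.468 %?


E_a = CF / 100 * cap * 8760
E_a = 27.468 / 100 * 187.67 * 8760
E_a = 4.5157e+05 MWh


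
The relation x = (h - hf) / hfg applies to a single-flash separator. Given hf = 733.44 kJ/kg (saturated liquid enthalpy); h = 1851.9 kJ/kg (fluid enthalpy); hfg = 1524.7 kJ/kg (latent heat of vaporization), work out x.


x = (h - hf) / hfg
x = (1851.9 - 733.44) / 1524.7
x = 0.73356


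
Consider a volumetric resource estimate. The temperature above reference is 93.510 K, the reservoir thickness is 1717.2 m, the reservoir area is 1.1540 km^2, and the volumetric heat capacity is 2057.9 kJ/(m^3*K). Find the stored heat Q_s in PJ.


Step 1: Vr = A*1e6*hr = 1.154*1e6*1717.2 = 1.981649e+09 m^3
Step 2: Q_s = Vr*rhoc*dT/1e12 = 1.981649e+09*2057.9*93.51/1e12 = 381.34 PJ
Q_s = 381.34 PJ


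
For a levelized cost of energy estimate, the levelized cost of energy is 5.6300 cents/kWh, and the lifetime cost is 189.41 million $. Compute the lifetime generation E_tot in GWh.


E_tot = C_tot / LCOE * 100
E_tot = 189.41 / 5.6300 * 100
E_tot = 3364.3 GWh


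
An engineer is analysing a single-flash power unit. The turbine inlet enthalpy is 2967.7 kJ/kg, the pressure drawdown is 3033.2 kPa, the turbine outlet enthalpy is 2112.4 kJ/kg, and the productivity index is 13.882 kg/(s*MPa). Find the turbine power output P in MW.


Step 1: mdot = PI * dP / 1000 = 13.882 * 3033.2 / 1000 = 42.10688 kg/s
Step 2: P = mdot*(h_in - h_out)/1000 = 42.10688*(2967.7 - 2112.4)/1000 = 36.014 MW
P = 36.014 MW


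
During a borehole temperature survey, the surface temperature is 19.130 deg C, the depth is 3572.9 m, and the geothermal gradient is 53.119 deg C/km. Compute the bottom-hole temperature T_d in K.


T_d = T_surf + grad * d / 1000
T_d = 19.130 + 53.119 * 3572.9 / 1000
T_d = 208.9189 deg C
Convert to K: 208.9189 + 273.15 = 482.07 K
T_d = 482.07 K


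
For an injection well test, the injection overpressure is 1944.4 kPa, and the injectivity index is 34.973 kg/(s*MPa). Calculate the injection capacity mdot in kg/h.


mdot = II * dP / 1000
mdot = 34.973 * 1944.4 / 1000
mdot = 68.00150 kg/s
Convert: 68.00150 kg/s * 3600.0 = 2.4481e+05 kg/h
mdot = 2.4481e+05 kg/h


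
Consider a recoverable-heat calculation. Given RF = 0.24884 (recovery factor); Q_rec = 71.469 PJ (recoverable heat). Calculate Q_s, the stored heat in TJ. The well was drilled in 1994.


Q_s = Q_rec / RF
Q_s = 71.469 / 0.24884
Q_s = 287.2086 PJ
Convert: 287.2086 PJ * 1000.0 = 2.8721e+05 TJ
Q_s = 2.8721e+05 TJ


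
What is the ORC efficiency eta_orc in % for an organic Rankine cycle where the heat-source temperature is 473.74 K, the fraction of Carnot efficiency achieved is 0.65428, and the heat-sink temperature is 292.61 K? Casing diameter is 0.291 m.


eta_orc = (1 - Tc/Th) * f * 100
eta_orc = (1 - 292.61/473.74) * 0.65428 * 100
eta_orc = 25.016 %
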